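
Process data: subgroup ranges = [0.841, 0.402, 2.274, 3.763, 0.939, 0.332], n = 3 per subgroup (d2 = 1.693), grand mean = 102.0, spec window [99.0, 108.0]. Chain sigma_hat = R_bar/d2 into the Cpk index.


R_bar = (0.841 + 0.402 + 2.274 + 3.763 + 0.939 + 0.332) / 6 = 1.4251667
sigma = R_bar / d2 = 1.4251667 / 1.693 = 0.84179959
Cp = (USL - LSL)/(6*sigma) = (108.0 - 99.0)/(6*0.84179959) = 1.7819
Cpu = (108.0 - 102.0)/(3*0.84179959) = 2.3759
Cpl = (102.0 - 99.0)/(3*0.84179959) = 1.1879
Cpk = min(Cpu, Cpl) = 1.1879

1.1879


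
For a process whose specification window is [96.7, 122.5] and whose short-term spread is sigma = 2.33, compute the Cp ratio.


Cp = (USL - LSL) / (6 * sigma)
= (122.5 - 96.7) / (6 * 2.33)
= 25.8000 / 13.9800
= 1.8455

1.8455


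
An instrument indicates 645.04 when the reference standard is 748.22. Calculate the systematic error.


Systematic error = measured - true
= 645.04 - 748.22
= -103.1800

-103.1800


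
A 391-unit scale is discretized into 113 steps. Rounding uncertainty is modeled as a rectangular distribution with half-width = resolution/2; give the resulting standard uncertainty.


resolution = range / divisions
resolution = 391 / 113 = 3.460177
u_res = resolution / (2*sqrt(3))
u_res = 3.460177 / 3.4641016
u_res = 0.9989

0.9989


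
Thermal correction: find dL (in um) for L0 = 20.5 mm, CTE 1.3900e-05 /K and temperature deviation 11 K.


dL = L * alpha * dT
= 20.5 * 1.3900e-05 * 11
= 0.0031345 mm
dL_um = 0.0031345 * 1000 = 3.1345 um

3.1345


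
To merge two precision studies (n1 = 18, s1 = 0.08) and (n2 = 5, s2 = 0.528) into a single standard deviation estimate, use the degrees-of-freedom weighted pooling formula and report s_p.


s_p = sqrt(((n1-1)*s1^2 + (n2-1)*s2^2) / (n1+n2-2))
numerator = (18-1)*0.08^2 + (5-1)*0.528^2 = 0.1088 + 1.115136 = 1.223936
denominator = 18 + 5 - 2 = 21
s_p^2 = 1.223936 / 21 = 0.058282667
s_p = sqrt(0.058282667) = 0.2414

0.2414


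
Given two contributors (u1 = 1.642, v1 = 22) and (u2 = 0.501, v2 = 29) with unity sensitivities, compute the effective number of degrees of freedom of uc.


uc = sqrt(u1^2 + u2^2) = sqrt(1.642^2 + 0.501^2) = 1.7167309
v_eff = uc^4 / (u1^4/v1 + u2^4/v2)
= 1.7167309^4 / (1.642^4/22 + 0.501^4/29)
= 8.6857814 / 0.33259521
v_eff = 26.1152

26.1152


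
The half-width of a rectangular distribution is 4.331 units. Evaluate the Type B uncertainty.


u_B = half_width / sqrt(3)
u_B = 4.331 / 1.7320508
u_B = 2.5005

2.5005


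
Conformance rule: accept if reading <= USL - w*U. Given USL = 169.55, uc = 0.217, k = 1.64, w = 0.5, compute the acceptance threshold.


U = k * uc = 1.64 * 0.217 = 0.35588
guard band g = w * U = 0.5 * 0.35588 = 0.17794
AL = USL - g = 169.55 - 0.17794
AL = 169.3721

169.3721


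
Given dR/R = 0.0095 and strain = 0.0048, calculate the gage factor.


GF = (dR/R) / epsilon
= 0.0095 / 0.0048
= 1.9792

1.9792


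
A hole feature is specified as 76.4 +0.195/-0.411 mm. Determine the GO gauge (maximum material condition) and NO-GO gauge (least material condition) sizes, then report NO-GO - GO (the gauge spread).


GO = nominal - lower_tol (smallest hole = maximum material condition)
GO = 76.4 - 0.411 = 75.989
NO-GO = nominal + upper_tol (largest hole = least material condition)
NO-GO = 76.4 + 0.195 = 76.595
spread = NO-GO - GO = 76.595 - 75.989 = 0.6060

0.6060


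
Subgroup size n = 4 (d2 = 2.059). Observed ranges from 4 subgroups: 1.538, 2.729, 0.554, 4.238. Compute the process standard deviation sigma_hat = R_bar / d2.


R_bar = (1.538 + 2.729 + 0.554 + 4.238) / 4
R_bar = 9.059 / 4 = 2.26475
sigma_hat = R_bar / d2 = 2.26475 / 2.059 = 1.0999

1.0999


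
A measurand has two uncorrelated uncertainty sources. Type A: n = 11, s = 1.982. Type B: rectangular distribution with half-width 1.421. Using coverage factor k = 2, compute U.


u_A = s / sqrt(n) = 1.982 / sqrt(11) = 0.59759548
u_B = half_width / sqrt(3) = 1.421 / sqrt(3) = 0.82041473
uc = sqrt(u_A^2 + u_B^2) = sqrt(0.59759548^2 + 0.82041473^2) = 1.014988
U = k * uc = 2 * 1.014988
U = 2.0300

2.0300


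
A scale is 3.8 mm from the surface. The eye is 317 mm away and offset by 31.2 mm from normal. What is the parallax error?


error = h * offset / d
= 3.8 * 31.2 / 317
= 0.3740

0.3740


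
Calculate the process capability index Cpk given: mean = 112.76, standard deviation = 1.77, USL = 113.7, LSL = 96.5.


Cpu = (USL - mean) / (3*sigma) = (113.7 - 112.76) / (3*1.77) = 0.1770
Cpl = (mean - LSL) / (3*sigma) = (112.76 - 96.5) / (3*1.77) = 3.0621
Cpk = min(Cpu, Cpl) = 0.1770

0.1770


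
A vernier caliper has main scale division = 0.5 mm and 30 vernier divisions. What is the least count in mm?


LC = MSD / n_div
= 0.5 / 30
= 0.0167

0.0167


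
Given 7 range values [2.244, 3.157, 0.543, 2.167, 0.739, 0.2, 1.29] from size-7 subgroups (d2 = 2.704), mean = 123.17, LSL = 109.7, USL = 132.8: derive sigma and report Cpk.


R_bar = (2.244 + 3.157 + 0.543 + 2.167 + 0.739 + 0.2 + 1.29) / 7 = 1.4771429
sigma = R_bar / d2 = 1.4771429 / 2.704 = 0.54628066
Cp = (USL - LSL)/(6*sigma) = (132.8 - 109.7)/(6*0.54628066) = 7.0477
Cpu = (132.8 - 123.17)/(3*0.54628066) = 5.8761
Cpl = (123.17 - 109.7)/(3*0.54628066) = 8.2192
Cpk = min(Cpu, Cpl) = 5.8761

5.8761


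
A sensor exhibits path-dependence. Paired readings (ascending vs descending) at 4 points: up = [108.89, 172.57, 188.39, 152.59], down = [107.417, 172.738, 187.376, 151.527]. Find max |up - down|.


|108.89 - 107.417| = 1.4730
|172.57 - 172.738| = 0.1680
|188.39 - 187.376| = 1.0140
|152.59 - 151.527| = 1.0630
hysteresis = max(diffs) = 1.4730

1.4730


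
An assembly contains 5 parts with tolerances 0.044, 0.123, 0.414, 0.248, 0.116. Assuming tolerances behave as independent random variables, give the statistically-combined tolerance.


RSS = sqrt(0.044^2 + 0.123^2 + 0.414^2 + 0.248^2 + 0.116^2)
= sqrt(0.263421)
= 0.5132

0.5132


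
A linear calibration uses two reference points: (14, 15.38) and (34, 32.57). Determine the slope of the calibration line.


slope = (y2 - y1) / (x2 - x1)
= (32.57 - 15.38) / (34 - 14)
= 17.1900 / 20
= 0.8595

0.8595


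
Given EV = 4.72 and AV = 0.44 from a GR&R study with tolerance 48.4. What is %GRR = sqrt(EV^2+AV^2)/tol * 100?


GRR = sqrt(EV^2 + AV^2) = sqrt(4.72^2 + 0.44^2) = 4.7404641
%GRR = GRR / tol * 100 = 4.7404641 / 48.4 * 100
%GRR = 9.7943

9.7943


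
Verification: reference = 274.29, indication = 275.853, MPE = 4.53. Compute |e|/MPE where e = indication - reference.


e = indication - reference = 275.853 - 274.29 = 1.5630
|e| = 1.5630
ratio = |e| / MPE = 1.5630 / 4.53
ratio = 0.3450

0.3450


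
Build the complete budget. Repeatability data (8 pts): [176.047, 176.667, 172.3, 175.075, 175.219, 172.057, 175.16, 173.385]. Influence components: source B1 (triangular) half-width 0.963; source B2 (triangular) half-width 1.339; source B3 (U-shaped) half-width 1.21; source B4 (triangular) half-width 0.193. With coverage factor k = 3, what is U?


mean = (176.047 + 176.667 + 172.3 + 175.075 + 175.219 + 172.057 + 175.16 + 173.385) / 8 = 174.48875
s = sqrt(sum((x - mean)^2)/(n-1)) = 1.7080794
u_A = s / sqrt(n) = 1.7080794 / sqrt(8) = 0.60389726
u_B1 = 0.963 / sqrt(6) = 0.3931431
u_B2 = 1.339 / sqrt(6) = 0.54664446
u_B3 = 1.21 / sqrt(2) = 0.85559921
u_B4 = 0.193 / sqrt(6) = 0.07879192
uc = sqrt(0.60389726^2 + 0.3931431^2 + 0.54664446^2 + 0.85559921^2 + 0.07879192^2) = 1.2475303
U = k * uc = 3 * 1.2475303
U = 3.7426

3.7426


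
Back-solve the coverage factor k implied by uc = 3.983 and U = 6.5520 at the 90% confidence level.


k = U / uc
k = 6.5520 / 3.983
k = 1.645

1.645


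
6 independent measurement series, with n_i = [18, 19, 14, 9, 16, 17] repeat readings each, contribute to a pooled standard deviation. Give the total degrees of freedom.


nu = sum_i (n_i - 1)
nu = ((18 - 1) + (19 - 1) + (14 - 1) + (9 - 1) + (16 - 1) + (17 - 1))
nu = 17 + 18 + 13 + 8 + 15 + 16
nu = 87

87


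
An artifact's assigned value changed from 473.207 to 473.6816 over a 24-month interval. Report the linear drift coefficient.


rate = (v2 - v1) / months
= (473.6816 - 473.207) / 24
= 0.4746 / 24
= 0.0198

0.0198


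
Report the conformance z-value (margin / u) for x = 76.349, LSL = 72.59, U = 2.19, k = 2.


u = U / k = 2.19 / 2 = 1.095
margin = |LSL - x| = |72.59 - 76.349| = 3.759
z = margin / u = 3.759 / 1.095
z = 3.4329

3.4329


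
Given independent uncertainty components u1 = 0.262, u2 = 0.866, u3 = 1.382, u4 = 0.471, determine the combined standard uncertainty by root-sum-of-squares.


uc = sqrt(0.262^2 + 0.866^2 + 1.382^2 + 0.471^2)
uc = sqrt(2.950365)
uc = 1.7177

1.7177


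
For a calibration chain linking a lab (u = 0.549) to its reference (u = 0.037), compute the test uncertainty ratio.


TUR = u_lab / u_ref
= 0.549 / 0.037
= 14.8378

14.8378


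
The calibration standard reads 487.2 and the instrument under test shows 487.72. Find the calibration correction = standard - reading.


Correction = standard - reading
= 487.2 - 487.72
= -0.5200

-0.5200


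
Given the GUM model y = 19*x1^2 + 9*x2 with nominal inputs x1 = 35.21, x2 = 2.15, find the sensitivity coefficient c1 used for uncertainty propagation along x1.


y = 19*x1^2 + 9*x2
dy/dx1 = 2*19*x1
Evaluate at x1 = 35.21: c1 = 38 * 35.21
c1 = 1337.9800

1337.9800


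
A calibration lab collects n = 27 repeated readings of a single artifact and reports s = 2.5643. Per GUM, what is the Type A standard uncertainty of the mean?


u_A = s / sqrt(n)
u_A = 2.5643 / sqrt(27)
u_A = 2.5643 / 5.1961524
u_A = 0.4935

0.4935


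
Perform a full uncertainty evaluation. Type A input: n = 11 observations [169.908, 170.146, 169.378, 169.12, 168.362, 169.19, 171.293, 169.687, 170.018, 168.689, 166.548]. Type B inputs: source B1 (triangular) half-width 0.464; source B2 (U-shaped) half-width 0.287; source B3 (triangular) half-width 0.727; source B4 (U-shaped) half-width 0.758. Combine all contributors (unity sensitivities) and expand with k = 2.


mean = (169.908 + 170.146 + 169.378 + 169.12 + 168.362 + 169.19 + 171.293 + 169.687 + 170.018 + 168.689 + 166.548) / 11 = 169.3035455
s = sqrt(sum((x - mean)^2)/(n-1)) = 1.2082978
u_A = s / sqrt(n) = 1.2082978 / sqrt(11) = 0.36431549
u_B1 = 0.464 / sqrt(6) = 0.18942721
u_B2 = 0.287 / sqrt(2) = 0.20293965
u_B3 = 0.727 / sqrt(6) = 0.29679651
u_B4 = 0.758 / sqrt(2) = 0.53598694
uc = sqrt(0.36431549^2 + 0.18942721^2 + 0.20293965^2 + 0.29679651^2 + 0.53598694^2) = 0.76495955
U = k * uc = 2 * 0.76495955
U = 1.5299

1.5299


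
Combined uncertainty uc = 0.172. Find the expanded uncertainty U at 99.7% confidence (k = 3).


U = k * uc
U = 3 * 0.172
U = 0.5160

0.5160


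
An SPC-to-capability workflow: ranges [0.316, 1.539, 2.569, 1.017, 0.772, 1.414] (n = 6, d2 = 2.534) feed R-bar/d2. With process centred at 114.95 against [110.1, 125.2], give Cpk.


R_bar = (0.316 + 1.539 + 2.569 + 1.017 + 0.772 + 1.414) / 6 = 1.2711667
sigma = R_bar / d2 = 1.2711667 / 2.534 = 0.50164432
Cp = (USL - LSL)/(6*sigma) = (125.2 - 110.1)/(6*0.50164432) = 5.0168
Cpu = (125.2 - 114.95)/(3*0.50164432) = 6.8109
Cpl = (114.95 - 110.1)/(3*0.50164432) = 3.2227
Cpk = min(Cpu, Cpl) = 3.2227

3.2227


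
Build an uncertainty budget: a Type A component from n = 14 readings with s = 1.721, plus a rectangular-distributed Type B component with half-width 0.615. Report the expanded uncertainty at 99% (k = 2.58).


u_A = s / sqrt(n) = 1.721 / sqrt(14) = 0.4599566
u_B = half_width / sqrt(3) = 0.615 / sqrt(3) = 0.35507042
uc = sqrt(u_A^2 + u_B^2) = sqrt(0.4599566^2 + 0.35507042^2) = 0.58106375
U = k * uc = 2.58 * 0.58106375
U = 1.4991

1.4991


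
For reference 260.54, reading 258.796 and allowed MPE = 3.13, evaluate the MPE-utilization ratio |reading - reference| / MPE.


e = indication - reference = 258.796 - 260.54 = -1.7440
|e| = 1.7440
ratio = |e| / MPE = 1.7440 / 3.13
ratio = 0.5572

0.5572


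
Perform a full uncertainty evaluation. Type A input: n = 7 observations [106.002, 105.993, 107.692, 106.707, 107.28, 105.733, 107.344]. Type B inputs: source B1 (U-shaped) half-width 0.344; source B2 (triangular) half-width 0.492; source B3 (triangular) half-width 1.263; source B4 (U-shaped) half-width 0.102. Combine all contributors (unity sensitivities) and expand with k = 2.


mean = (106.002 + 105.993 + 107.692 + 106.707 + 107.28 + 105.733 + 107.344) / 7 = 106.6787143
s = sqrt(sum((x - mean)^2)/(n-1)) = 0.78040795
u_A = s / sqrt(n) = 0.78040795 / sqrt(7) = 0.29496648
u_B1 = 0.344 / sqrt(2) = 0.24324473
u_B2 = 0.492 / sqrt(6) = 0.20085816
u_B3 = 1.263 / sqrt(6) = 0.51561759
u_B4 = 0.102 / sqrt(2) = 0.072124892
uc = sqrt(0.29496648^2 + 0.24324473^2 + 0.20085816^2 + 0.51561759^2 + 0.072124892^2) = 0.67644713
U = k * uc = 2 * 0.67644713
U = 1.3529

1.3529


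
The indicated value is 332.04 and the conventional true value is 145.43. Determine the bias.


Systematic error = measured - true
= 332.04 - 145.43
= 186.6100

186.6100


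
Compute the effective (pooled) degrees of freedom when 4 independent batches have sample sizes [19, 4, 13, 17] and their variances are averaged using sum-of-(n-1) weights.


nu = sum_i (n_i - 1)
nu = ((19 - 1) + (4 - 1) + (13 - 1) + (17 - 1))
nu = 18 + 3 + 12 + 16
nu = 49

49


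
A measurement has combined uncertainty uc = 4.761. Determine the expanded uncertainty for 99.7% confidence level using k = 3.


U = k * uc
U = 3 * 4.761
U = 14.2830

14.2830


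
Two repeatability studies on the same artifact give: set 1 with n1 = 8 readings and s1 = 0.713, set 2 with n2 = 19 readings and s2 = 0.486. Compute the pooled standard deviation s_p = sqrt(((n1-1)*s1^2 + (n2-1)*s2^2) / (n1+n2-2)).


s_p = sqrt(((n1-1)*s1^2 + (n2-1)*s2^2) / (n1+n2-2))
numerator = (8-1)*0.713^2 + (19-1)*0.486^2 = 3.558583 + 4.251528 = 7.810111
denominator = 8 + 19 - 2 = 25
s_p^2 = 7.810111 / 25 = 0.31240444
s_p = sqrt(0.31240444) = 0.5589

0.5589


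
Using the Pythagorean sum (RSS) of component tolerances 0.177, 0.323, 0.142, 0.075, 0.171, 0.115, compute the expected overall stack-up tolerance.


RSS = sqrt(0.177^2 + 0.323^2 + 0.142^2 + 0.075^2 + 0.171^2 + 0.115^2)
= sqrt(0.203913)
= 0.4516

0.4516


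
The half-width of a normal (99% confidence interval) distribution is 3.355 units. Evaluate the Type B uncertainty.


u_B = half_width / 2.576
u_B = 3.355 / 2.576
u_B = 1.3024

1.3024


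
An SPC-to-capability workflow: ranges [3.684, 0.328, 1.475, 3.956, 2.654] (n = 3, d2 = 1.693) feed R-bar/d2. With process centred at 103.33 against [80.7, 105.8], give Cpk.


R_bar = (3.684 + 0.328 + 1.475 + 3.956 + 2.654) / 5 = 2.4194
sigma = R_bar / d2 = 2.4194 / 1.693 = 1.4290608
Cp = (USL - LSL)/(6*sigma) = (105.8 - 80.7)/(6*1.4290608) = 2.9273
Cpu = (105.8 - 103.33)/(3*1.4290608) = 0.5761
Cpl = (103.33 - 80.7)/(3*1.4290608) = 5.2785
Cpk = min(Cpu, Cpl) = 0.5761

0.5761


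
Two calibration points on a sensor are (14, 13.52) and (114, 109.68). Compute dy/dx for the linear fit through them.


slope = (y2 - y1) / (x2 - x1)
= (109.68 - 13.52) / (114 - 14)
= 96.1600 / 100
= 0.9616

0.9616


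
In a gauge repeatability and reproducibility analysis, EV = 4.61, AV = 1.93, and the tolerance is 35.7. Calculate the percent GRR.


GRR = sqrt(EV^2 + AV^2) = sqrt(4.61^2 + 1.93^2) = 4.9976995
%GRR = GRR / tol * 100 = 4.9976995 / 35.7 * 100
%GRR = 13.9992

13.9992


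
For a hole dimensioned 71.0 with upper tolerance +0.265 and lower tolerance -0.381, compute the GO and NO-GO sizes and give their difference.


GO = nominal - lower_tol (smallest hole = maximum material condition)
GO = 71.0 - 0.381 = 70.619
NO-GO = nominal + upper_tol (largest hole = least material condition)
NO-GO = 71.0 + 0.265 = 71.265
spread = NO-GO - GO = 71.265 - 70.619 = 0.6460

0.6460


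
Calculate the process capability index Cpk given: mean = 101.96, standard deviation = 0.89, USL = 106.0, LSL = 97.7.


Cpu = (USL - mean) / (3*sigma) = (106.0 - 101.96) / (3*0.89) = 1.5131
Cpl = (mean - LSL) / (3*sigma) = (101.96 - 97.7) / (3*0.89) = 1.5955
Cpk = min(Cpu, Cpl) = 1.5131

1.5131


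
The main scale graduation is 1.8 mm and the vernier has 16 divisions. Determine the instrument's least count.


LC = MSD / n_div
= 1.8 / 16
= 0.1125

0.1125


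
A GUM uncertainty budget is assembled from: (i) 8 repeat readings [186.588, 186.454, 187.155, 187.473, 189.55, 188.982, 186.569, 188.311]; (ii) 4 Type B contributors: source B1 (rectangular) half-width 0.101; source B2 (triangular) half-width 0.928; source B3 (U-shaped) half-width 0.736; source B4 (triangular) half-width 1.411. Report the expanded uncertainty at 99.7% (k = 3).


mean = (186.588 + 186.454 + 187.155 + 187.473 + 189.55 + 188.982 + 186.569 + 188.311) / 8 = 187.63525
s = sqrt(sum((x - mean)^2)/(n-1)) = 1.1845783
u_A = s / sqrt(n) = 1.1845783 / sqrt(8) = 0.41881167
u_B1 = 0.101 / sqrt(3) = 0.058312377
u_B2 = 0.928 / sqrt(6) = 0.37885441
u_B3 = 0.736 / sqrt(2) = 0.52043059
u_B4 = 1.411 / sqrt(6) = 0.57603834
uc = sqrt(0.41881167^2 + 0.058312377^2 + 0.37885441^2 + 0.52043059^2 + 0.57603834^2) = 0.96177044
U = k * uc = 3 * 0.96177044
U = 2.8853

2.8853


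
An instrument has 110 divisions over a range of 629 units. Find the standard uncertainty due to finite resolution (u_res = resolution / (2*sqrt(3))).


resolution = range / divisions
resolution = 629 / 110 = 5.7181818
u_res = resolution / (2*sqrt(3))
u_res = 5.7181818 / 3.4641016
u_res = 1.6507

1.6507


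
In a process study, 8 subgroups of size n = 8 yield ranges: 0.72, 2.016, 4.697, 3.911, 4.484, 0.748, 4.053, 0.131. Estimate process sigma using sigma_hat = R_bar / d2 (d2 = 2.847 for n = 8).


R_bar = (0.72 + 2.016 + 4.697 + 3.911 + 4.484 + 0.748 + 4.053 + 0.131) / 8
R_bar = 20.76 / 8 = 2.595
sigma_hat = R_bar / d2 = 2.595 / 2.847 = 0.9115

0.9115


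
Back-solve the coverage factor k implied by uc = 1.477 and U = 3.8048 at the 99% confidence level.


k = U / uc
k = 3.8048 / 1.477
k = 2.576

2.576


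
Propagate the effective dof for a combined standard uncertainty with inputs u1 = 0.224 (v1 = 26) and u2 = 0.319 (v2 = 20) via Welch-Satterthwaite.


uc = sqrt(u1^2 + u2^2) = sqrt(0.224^2 + 0.319^2) = 0.38979097
v_eff = uc^4 / (u1^4/v1 + u2^4/v2)
= 0.38979097^4 / (0.224^4/26 + 0.319^4/20)
= 0.023084852 / 0.00061459702
v_eff = 37.5610

37.5610


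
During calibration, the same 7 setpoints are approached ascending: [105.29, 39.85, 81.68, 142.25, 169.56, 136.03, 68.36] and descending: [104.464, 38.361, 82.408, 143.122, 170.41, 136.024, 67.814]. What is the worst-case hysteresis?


|105.29 - 104.464| = 0.8260
|39.85 - 38.361| = 1.4890
|81.68 - 82.408| = 0.7280
|142.25 - 143.122| = 0.8720
|169.56 - 170.41| = 0.8500
|136.03 - 136.024| = 0.0060
|68.36 - 67.814| = 0.5460
hysteresis = max(diffs) = 1.4890

1.4890


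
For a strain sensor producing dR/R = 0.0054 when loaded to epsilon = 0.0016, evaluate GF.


GF = (dR/R) / epsilon
= 0.0054 / 0.0016
= 3.3750

3.3750


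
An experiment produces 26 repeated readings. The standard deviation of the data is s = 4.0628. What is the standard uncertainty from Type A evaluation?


u_A = s / sqrt(n)
u_A = 4.0628 / sqrt(26)
u_A = 4.0628 / 5.0990195
u_A = 0.7968

0.7968


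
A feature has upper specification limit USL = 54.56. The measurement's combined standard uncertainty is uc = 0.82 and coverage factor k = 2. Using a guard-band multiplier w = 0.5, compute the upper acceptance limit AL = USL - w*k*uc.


U = k * uc = 2 * 0.82 = 1.64
guard band g = w * U = 0.5 * 1.64 = 0.82
AL = USL - g = 54.56 - 0.82
AL = 53.7400

53.7400


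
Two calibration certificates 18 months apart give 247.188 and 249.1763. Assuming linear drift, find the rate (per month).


rate = (v2 - v1) / months
= (249.1763 - 247.188) / 18
= 1.9883 / 18
= 0.1105

0.1105


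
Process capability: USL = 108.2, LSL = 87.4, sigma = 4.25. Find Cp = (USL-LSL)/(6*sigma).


Cp = (USL - LSL) / (6 * sigma)
= (108.2 - 87.4) / (6 * 4.25)
= 20.8000 / 25.5000
= 0.8157

0.8157


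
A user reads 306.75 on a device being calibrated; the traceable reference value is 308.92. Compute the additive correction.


Correction = standard - reading
= 308.92 - 306.75
= 2.1700

2.1700


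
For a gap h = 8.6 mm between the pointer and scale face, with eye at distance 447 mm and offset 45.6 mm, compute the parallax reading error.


error = h * offset / d
= 8.6 * 45.6 / 447
= 0.8773

0.8773


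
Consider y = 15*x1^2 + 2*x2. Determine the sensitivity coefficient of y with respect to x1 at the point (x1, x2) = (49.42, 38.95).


y = 15*x1^2 + 2*x2
dy/dx1 = 2*15*x1
Evaluate at x1 = 49.42: c1 = 30 * 49.42
c1 = 1482.6000

1482.6000


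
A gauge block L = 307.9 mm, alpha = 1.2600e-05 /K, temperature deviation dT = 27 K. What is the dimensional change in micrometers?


dL = L * alpha * dT
= 307.9 * 1.2600e-05 * 27
= 0.1047476 mm
dL_um = 0.1047476 * 1000 = 104.7476 um

104.7476


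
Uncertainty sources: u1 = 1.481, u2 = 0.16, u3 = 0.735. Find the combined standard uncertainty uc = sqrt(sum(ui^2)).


uc = sqrt(1.481^2 + 0.16^2 + 0.735^2)
uc = sqrt(2.759186)
uc = 1.6611

1.6611


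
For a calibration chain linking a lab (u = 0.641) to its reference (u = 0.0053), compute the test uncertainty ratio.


TUR = u_lab / u_ref
= 0.641 / 0.0053
= 120.9434

120.9434


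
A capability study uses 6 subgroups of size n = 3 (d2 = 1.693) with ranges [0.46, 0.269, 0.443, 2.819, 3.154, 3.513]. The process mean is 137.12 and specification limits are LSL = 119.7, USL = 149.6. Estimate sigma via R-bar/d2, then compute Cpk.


R_bar = (0.46 + 0.269 + 0.443 + 2.819 + 3.154 + 3.513) / 6 = 1.7763333
sigma = R_bar / d2 = 1.7763333 / 1.693 = 1.0492223
Cp = (USL - LSL)/(6*sigma) = (149.6 - 119.7)/(6*1.0492223) = 4.7495
Cpu = (149.6 - 137.12)/(3*1.0492223) = 3.9648
Cpl = (137.12 - 119.7)/(3*1.0492223) = 5.5343
Cpk = min(Cpu, Cpl) = 3.9648

3.9648


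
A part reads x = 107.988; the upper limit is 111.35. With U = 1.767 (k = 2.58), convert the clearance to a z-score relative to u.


u = U / k = 1.767 / 2.58 = 0.68488372
margin = |USL - x| = |111.35 - 107.988| = 3.362
z = margin / u = 3.362 / 0.68488372
z = 4.9089

4.9089


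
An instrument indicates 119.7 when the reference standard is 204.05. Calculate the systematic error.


Systematic error = measured - true
= 119.7 - 204.05
= -84.3500

-84.3500


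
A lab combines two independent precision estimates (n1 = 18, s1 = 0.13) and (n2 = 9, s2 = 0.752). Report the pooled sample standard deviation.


s_p = sqrt(((n1-1)*s1^2 + (n2-1)*s2^2) / (n1+n2-2))
numerator = (18-1)*0.13^2 + (9-1)*0.752^2 = 0.2873 + 4.524032 = 4.811332
denominator = 18 + 9 - 2 = 25
s_p^2 = 4.811332 / 25 = 0.19245328
s_p = sqrt(0.19245328) = 0.4387

0.4387


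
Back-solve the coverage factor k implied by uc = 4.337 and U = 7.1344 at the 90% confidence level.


k = U / uc
k = 7.1344 / 4.337
k = 1.645

1.645


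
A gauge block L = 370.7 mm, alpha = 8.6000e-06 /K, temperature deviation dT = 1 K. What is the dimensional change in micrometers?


dL = L * alpha * dT
= 370.7 * 8.6000e-06 * 1
= 0.0031880 mm
dL_um = 0.0031880 * 1000 = 3.1880 um

3.1880


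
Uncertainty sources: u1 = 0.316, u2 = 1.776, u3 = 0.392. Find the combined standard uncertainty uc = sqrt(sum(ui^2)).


uc = sqrt(0.316^2 + 1.776^2 + 0.392^2)
uc = sqrt(3.407696)
uc = 1.8460

1.8460


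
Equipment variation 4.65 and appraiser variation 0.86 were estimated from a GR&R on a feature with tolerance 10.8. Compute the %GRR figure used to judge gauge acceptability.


GRR = sqrt(EV^2 + AV^2) = sqrt(4.65^2 + 0.86^2) = 4.7288582
%GRR = GRR / tol * 100 = 4.7288582 / 10.8 * 100
%GRR = 43.7857

43.7857


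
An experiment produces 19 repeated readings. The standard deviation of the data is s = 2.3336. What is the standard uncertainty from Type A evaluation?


u_A = s / sqrt(n)
u_A = 2.3336 / sqrt(19)
u_A = 2.3336 / 4.3588989
u_A = 0.5354

0.5354


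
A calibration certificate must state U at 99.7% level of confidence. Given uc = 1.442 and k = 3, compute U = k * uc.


U = k * uc
U = 3 * 1.442
U = 4.3260

4.3260


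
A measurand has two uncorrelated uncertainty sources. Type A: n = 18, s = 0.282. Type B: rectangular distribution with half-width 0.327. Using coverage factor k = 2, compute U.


u_A = s / sqrt(n) = 0.282 / sqrt(18) = 0.066468037
u_B = half_width / sqrt(3) = 0.327 / sqrt(3) = 0.18879354
uc = sqrt(u_A^2 + u_B^2) = sqrt(0.066468037^2 + 0.18879354^2) = 0.20015244
U = k * uc = 2 * 0.20015244
U = 0.4003

0.4003


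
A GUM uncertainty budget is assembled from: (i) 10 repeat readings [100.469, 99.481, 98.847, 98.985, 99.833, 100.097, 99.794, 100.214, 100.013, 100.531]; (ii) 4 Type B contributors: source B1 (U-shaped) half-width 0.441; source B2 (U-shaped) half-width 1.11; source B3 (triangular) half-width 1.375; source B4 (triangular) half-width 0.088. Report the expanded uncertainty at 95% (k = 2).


mean = (100.469 + 99.481 + 98.847 + 98.985 + 99.833 + 100.097 + 99.794 + 100.214 + 100.013 + 100.531) / 10 = 99.8264
s = sqrt(sum((x - mean)^2)/(n-1)) = 0.57302767
u_A = s / sqrt(n) = 0.57302767 / sqrt(10) = 0.18120726
u_B1 = 0.441 / sqrt(2) = 0.31183409
u_B2 = 1.11 / sqrt(2) = 0.78488853
u_B3 = 1.375 / sqrt(6) = 0.5613414
u_B4 = 0.088 / sqrt(6) = 0.03592585
uc = sqrt(0.18120726^2 + 0.31183409^2 + 0.78488853^2 + 0.5613414^2 + 0.03592585^2) = 1.0307868
U = k * uc = 2 * 1.0307868
U = 2.0616

2.0616


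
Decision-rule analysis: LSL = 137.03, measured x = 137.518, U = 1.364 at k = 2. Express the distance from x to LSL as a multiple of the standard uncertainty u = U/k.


u = U / k = 1.364 / 2 = 0.682
margin = |LSL - x| = |137.03 - 137.518| = 0.488
z = margin / u = 0.488 / 0.682
z = 0.7155

0.7155


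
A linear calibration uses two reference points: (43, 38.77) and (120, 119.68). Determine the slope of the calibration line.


slope = (y2 - y1) / (x2 - x1)
= (119.68 - 38.77) / (120 - 43)
= 80.9100 / 77
= 1.0508

1.0508


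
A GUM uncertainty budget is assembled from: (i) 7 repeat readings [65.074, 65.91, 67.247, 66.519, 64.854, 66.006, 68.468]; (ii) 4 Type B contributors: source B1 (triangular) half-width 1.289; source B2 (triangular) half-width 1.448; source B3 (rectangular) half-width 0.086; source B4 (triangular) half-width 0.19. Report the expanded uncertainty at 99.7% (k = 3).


mean = (65.074 + 65.91 + 67.247 + 66.519 + 64.854 + 66.006 + 68.468) / 7 = 66.29685714
s = sqrt(sum((x - mean)^2)/(n-1)) = 1.2568116
u_A = s / sqrt(n) = 1.2568116 / sqrt(7) = 0.47503013
u_B1 = 1.289 / sqrt(6) = 0.52623205
u_B2 = 1.448 / sqrt(6) = 0.59114352
u_B3 = 0.086 / sqrt(3) = 0.049652123
u_B4 = 0.19 / sqrt(6) = 0.077567175
uc = sqrt(0.47503013^2 + 0.52623205^2 + 0.59114352^2 + 0.049652123^2 + 0.077567175^2) = 0.92763487
U = k * uc = 3 * 0.92763487
U = 2.7829

2.7829


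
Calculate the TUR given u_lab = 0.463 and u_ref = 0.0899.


TUR = u_lab / u_ref
= 0.463 / 0.0899
= 5.1502

5.1502


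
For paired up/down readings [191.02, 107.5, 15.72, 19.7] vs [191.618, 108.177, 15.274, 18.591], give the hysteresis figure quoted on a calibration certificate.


|191.02 - 191.618| = 0.5980
|107.5 - 108.177| = 0.6770
|15.72 - 15.274| = 0.4460
|19.7 - 18.591| = 1.1090
hysteresis = max(diffs) = 1.1090

1.1090


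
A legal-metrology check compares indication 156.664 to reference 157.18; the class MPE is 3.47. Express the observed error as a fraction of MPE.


e = indication - reference = 156.664 - 157.18 = -0.5160
|e| = 0.5160
ratio = |e| / MPE = 0.5160 / 3.47
ratio = 0.1487

0.1487


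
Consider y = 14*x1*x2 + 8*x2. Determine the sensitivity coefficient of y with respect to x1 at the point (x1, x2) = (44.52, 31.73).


y = 14*x1*x2 + 8*x2
dy/dx1 = 14*x2
Evaluate at x2 = 31.73: c1 = 14 * 31.73
c1 = 444.2200

444.2200


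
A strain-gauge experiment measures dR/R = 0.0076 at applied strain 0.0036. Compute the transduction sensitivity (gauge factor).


GF = (dR/R) / epsilon
= 0.0076 / 0.0036
= 2.1111

2.1111


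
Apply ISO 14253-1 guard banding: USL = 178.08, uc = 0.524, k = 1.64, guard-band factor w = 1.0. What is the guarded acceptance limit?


U = k * uc = 1.64 * 0.524 = 0.85936
guard band g = w * U = 1.0 * 0.85936 = 0.85936
AL = USL - g = 178.08 - 0.85936
AL = 177.2206

177.2206


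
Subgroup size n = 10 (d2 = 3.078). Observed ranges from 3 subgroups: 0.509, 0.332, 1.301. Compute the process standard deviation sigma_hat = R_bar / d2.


R_bar = (0.509 + 0.332 + 1.301) / 3
R_bar = 2.142 / 3 = 0.714
sigma_hat = R_bar / d2 = 0.714 / 3.078 = 0.2320

0.2320


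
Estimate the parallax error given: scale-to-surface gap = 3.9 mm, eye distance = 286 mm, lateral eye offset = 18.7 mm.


error = h * offset / d
= 3.9 * 18.7 / 286
= 0.2550

0.2550


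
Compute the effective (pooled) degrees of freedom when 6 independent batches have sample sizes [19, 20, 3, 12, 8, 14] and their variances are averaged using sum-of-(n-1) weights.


nu = sum_i (n_i - 1)
nu = ((19 - 1) + (20 - 1) + (3 - 1) + (12 - 1) + (8 - 1) + (14 - 1))
nu = 18 + 19 + 2 + 11 + 7 + 13
nu = 70

70


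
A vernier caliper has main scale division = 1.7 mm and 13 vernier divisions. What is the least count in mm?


LC = MSD / n_div
= 1.7 / 13
= 0.1308

0.1308


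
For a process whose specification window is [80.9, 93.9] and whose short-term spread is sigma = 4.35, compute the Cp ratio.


Cp = (USL - LSL) / (6 * sigma)
= (93.9 - 80.9) / (6 * 4.35)
= 13.0000 / 26.1000
= 0.4981

0.4981


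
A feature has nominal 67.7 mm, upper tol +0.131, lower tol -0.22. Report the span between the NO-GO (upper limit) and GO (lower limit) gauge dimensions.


GO = nominal - lower_tol (smallest hole = maximum material condition)
GO = 67.7 - 0.22 = 67.48
NO-GO = nominal + upper_tol (largest hole = least material condition)
NO-GO = 67.7 + 0.131 = 67.831
spread = NO-GO - GO = 67.831 - 67.48 = 0.3510

0.3510


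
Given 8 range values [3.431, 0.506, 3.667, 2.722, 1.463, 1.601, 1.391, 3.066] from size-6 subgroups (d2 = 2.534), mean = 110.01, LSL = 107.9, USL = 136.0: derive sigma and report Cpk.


R_bar = (3.431 + 0.506 + 3.667 + 2.722 + 1.463 + 1.601 + 1.391 + 3.066) / 8 = 2.230875
sigma = R_bar / d2 = 2.230875 / 2.534 = 0.88037687
Cp = (USL - LSL)/(6*sigma) = (136.0 - 107.9)/(6*0.88037687) = 5.3197
Cpu = (136.0 - 110.01)/(3*0.88037687) = 9.8405
Cpl = (110.01 - 107.9)/(3*0.88037687) = 0.7989
Cpk = min(Cpu, Cpl) = 0.7989

0.7989


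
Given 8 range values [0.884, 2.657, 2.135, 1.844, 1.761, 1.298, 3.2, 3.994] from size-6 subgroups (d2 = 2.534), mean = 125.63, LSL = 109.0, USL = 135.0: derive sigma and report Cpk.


R_bar = (0.884 + 2.657 + 2.135 + 1.844 + 1.761 + 1.298 + 3.2 + 3.994) / 8 = 2.221625
sigma = R_bar / d2 = 2.221625 / 2.534 = 0.87672652
Cp = (USL - LSL)/(6*sigma) = (135.0 - 109.0)/(6*0.87672652) = 4.9426
Cpu = (135.0 - 125.63)/(3*0.87672652) = 3.5625
Cpl = (125.63 - 109.0)/(3*0.87672652) = 6.3228
Cpk = min(Cpu, Cpl) = 3.5625

3.5625


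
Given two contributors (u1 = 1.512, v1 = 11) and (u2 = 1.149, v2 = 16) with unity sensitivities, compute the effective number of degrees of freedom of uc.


uc = sqrt(u1^2 + u2^2) = sqrt(1.512^2 + 1.149^2) = 1.8990379
v_eff = uc^4 / (u1^4/v1 + u2^4/v2)
= 1.8990379^4 / (1.512^4/11 + 1.149^4/16)
= 13.005724 / 0.58406538
v_eff = 22.2676

22.2676


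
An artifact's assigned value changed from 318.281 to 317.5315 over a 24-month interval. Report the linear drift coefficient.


rate = (v2 - v1) / months
= (317.5315 - 318.281) / 24
= -0.7495 / 24
= -0.0312

-0.0312


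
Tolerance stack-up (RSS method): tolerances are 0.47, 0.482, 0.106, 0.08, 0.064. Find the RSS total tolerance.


RSS = sqrt(0.47^2 + 0.482^2 + 0.106^2 + 0.08^2 + 0.064^2)
= sqrt(0.474956)
= 0.6892

0.6892


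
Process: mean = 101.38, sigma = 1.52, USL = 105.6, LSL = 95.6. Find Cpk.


Cpu = (USL - mean) / (3*sigma) = (105.6 - 101.38) / (3*1.52) = 0.9254
Cpl = (mean - LSL) / (3*sigma) = (101.38 - 95.6) / (3*1.52) = 1.2675
Cpk = min(Cpu, Cpl) = 0.9254

0.9254


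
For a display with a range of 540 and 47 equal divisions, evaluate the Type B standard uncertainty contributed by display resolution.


resolution = range / divisions
resolution = 540 / 47 = 11.489362
u_res = resolution / (2*sqrt(3))
u_res = 11.489362 / 3.4641016
u_res = 3.3167

3.3167


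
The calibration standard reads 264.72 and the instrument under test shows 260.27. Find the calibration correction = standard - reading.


Correction = standard - reading
= 264.72 - 260.27
= 4.4500

4.4500


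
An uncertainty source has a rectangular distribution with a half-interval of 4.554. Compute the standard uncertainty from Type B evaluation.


u_B = half_width / sqrt(3)
u_B = 4.554 / 1.7320508
u_B = 2.6293

2.6293


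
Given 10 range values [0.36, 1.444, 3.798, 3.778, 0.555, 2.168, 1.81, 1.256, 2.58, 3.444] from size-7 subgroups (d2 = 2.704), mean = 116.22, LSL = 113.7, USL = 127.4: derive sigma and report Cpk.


R_bar = (0.36 + 1.444 + 3.798 + 3.778 + 0.555 + 2.168 + 1.81 + 1.256 + 2.58 + 3.444) / 10 = 2.1193
sigma = R_bar / d2 = 2.1193 / 2.704 = 0.78376479
Cp = (USL - LSL)/(6*sigma) = (127.4 - 113.7)/(6*0.78376479) = 2.9133
Cpu = (127.4 - 116.22)/(3*0.78376479) = 4.7548
Cpl = (116.22 - 113.7)/(3*0.78376479) = 1.0718
Cpk = min(Cpu, Cpl) = 1.0718

1.0718


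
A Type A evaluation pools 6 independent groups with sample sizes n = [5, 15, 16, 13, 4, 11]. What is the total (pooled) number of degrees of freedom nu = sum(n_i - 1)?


nu = sum_i (n_i - 1)
nu = ((5 - 1) + (15 - 1) + (16 - 1) + (13 - 1) + (4 - 1) + (11 - 1))
nu = 4 + 14 + 15 + 12 + 3 + 10
nu = 58

58


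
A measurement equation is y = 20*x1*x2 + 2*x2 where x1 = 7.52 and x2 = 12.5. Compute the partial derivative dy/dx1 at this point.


y = 20*x1*x2 + 2*x2
dy/dx1 = 20*x2
Evaluate at x2 = 12.5: c1 = 20 * 12.5
c1 = 250.0000

250.0000


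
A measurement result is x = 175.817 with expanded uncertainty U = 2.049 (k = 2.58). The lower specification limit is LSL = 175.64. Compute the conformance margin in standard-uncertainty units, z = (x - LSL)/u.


u = U / k = 2.049 / 2.58 = 0.79418605
margin = |LSL - x| = |175.64 - 175.817| = 0.177
z = margin / u = 0.177 / 0.79418605
z = 0.2229

0.2229


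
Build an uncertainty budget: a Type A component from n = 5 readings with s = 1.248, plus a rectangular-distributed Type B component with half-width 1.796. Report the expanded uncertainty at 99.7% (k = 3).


u_A = s / sqrt(n) = 1.248 / sqrt(5) = 0.55812257
u_B = half_width / sqrt(3) = 1.796 / sqrt(3) = 1.0369211
uc = sqrt(u_A^2 + u_B^2) = sqrt(0.55812257^2 + 1.0369211^2) = 1.1775849
U = k * uc = 3 * 1.1775849
U = 3.5328

3.5328


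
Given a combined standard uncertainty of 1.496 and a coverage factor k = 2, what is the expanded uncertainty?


U = k * uc
U = 2 * 1.496
U = 2.9920

2.9920


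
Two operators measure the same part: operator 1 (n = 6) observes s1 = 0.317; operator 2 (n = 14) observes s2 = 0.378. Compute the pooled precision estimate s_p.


s_p = sqrt(((n1-1)*s1^2 + (n2-1)*s2^2) / (n1+n2-2))
numerator = (6-1)*0.317^2 + (14-1)*0.378^2 = 0.502445 + 1.857492 = 2.359937
denominator = 6 + 14 - 2 = 18
s_p^2 = 2.359937 / 18 = 0.13110761
s_p = sqrt(0.13110761) = 0.3621

0.3621


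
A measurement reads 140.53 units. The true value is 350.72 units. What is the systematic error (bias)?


Systematic error = measured - true
= 140.53 - 350.72
= -210.1900

-210.1900


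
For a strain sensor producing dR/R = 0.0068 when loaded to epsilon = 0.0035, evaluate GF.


GF = (dR/R) / epsilon
= 0.0068 / 0.0035
= 1.9429

1.9429


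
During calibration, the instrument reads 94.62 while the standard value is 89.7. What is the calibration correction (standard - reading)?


Correction = standard - reading
= 89.7 - 94.62
= -4.9200

-4.9200


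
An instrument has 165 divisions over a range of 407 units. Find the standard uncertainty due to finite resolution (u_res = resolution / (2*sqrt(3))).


resolution = range / divisions
resolution = 407 / 165 = 2.4666667
u_res = resolution / (2*sqrt(3))
u_res = 2.4666667 / 3.4641016
u_res = 0.7121

0.7121


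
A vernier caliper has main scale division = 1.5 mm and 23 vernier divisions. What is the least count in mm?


LC = MSD / n_div
= 1.5 / 23
= 0.0652

0.0652


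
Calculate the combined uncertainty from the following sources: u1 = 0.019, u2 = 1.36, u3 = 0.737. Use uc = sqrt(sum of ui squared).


uc = sqrt(0.019^2 + 1.36^2 + 0.737^2)
uc = sqrt(2.39313)
uc = 1.5470

1.5470


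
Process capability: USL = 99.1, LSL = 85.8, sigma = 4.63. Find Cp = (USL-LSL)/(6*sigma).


Cp = (USL - LSL) / (6 * sigma)
= (99.1 - 85.8) / (6 * 4.63)
= 13.3000 / 27.7800
= 0.4788

0.4788


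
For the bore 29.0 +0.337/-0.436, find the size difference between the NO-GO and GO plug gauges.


GO = nominal - lower_tol (smallest hole = maximum material condition)
GO = 29.0 - 0.436 = 28.564
NO-GO = nominal + upper_tol (largest hole = least material condition)
NO-GO = 29.0 + 0.337 = 29.337
spread = NO-GO - GO = 29.337 - 28.564 = 0.7730

0.7730


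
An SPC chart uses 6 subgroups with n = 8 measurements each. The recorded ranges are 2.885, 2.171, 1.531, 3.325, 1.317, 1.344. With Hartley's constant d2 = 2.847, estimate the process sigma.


R_bar = (2.885 + 2.171 + 1.531 + 3.325 + 1.317 + 1.344) / 6
R_bar = 12.573 / 6 = 2.0955
sigma_hat = R_bar / d2 = 2.0955 / 2.847 = 0.7360

0.7360


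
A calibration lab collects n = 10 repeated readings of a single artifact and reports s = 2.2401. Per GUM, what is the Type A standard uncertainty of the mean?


u_A = s / sqrt(n)
u_A = 2.2401 / sqrt(10)
u_A = 2.2401 / 3.1622777
u_A = 0.7084

0.7084


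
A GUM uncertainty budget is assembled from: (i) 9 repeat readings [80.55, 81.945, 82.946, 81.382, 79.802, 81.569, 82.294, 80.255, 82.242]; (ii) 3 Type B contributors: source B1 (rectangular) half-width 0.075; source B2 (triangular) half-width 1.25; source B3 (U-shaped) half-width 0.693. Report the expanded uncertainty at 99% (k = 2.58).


mean = (80.55 + 81.945 + 82.946 + 81.382 + 79.802 + 81.569 + 82.294 + 80.255 + 82.242) / 9 = 81.44277778
s = sqrt(sum((x - mean)^2)/(n-1)) = 1.048504
u_A = s / sqrt(n) = 1.048504 / sqrt(9) = 0.34950133
u_B1 = 0.075 / sqrt(3) = 0.04330127
u_B2 = 1.25 / sqrt(6) = 0.51031036
u_B3 = 0.693 / sqrt(2) = 0.490025
uc = sqrt(0.34950133^2 + 0.04330127^2 + 0.51031036^2 + 0.490025^2) = 0.79029573
U = k * uc = 2.58 * 0.79029573
U = 2.0390

2.0390


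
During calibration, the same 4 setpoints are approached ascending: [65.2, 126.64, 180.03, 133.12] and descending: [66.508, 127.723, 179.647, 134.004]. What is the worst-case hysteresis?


|65.2 - 66.508| = 1.3080
|126.64 - 127.723| = 1.0830
|180.03 - 179.647| = 0.3830
|133.12 - 134.004| = 0.8840
hysteresis = max(diffs) = 1.3080

1.3080


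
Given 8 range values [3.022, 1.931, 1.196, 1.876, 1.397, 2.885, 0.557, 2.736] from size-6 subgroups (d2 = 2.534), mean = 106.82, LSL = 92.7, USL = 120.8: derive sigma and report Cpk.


R_bar = (3.022 + 1.931 + 1.196 + 1.876 + 1.397 + 2.885 + 0.557 + 2.736) / 8 = 1.95
sigma = R_bar / d2 = 1.95 / 2.534 = 0.76953433
Cp = (USL - LSL)/(6*sigma) = (120.8 - 92.7)/(6*0.76953433) = 6.0859
Cpu = (120.8 - 106.82)/(3*0.76953433) = 6.0556
Cpl = (106.82 - 92.7)/(3*0.76953433) = 6.1163
Cpk = min(Cpu, Cpl) = 6.0556

6.0556


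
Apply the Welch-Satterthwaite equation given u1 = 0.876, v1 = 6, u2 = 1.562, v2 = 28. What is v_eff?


uc = sqrt(u1^2 + u2^2) = sqrt(0.876^2 + 1.562^2) = 1.7908713
v_eff = uc^4 / (u1^4/v1 + u2^4/v2)
= 1.7908713^4 / (0.876^4/6 + 1.562^4/28)
= 10.28626 / 0.3107457
v_eff = 33.1019

33.1019


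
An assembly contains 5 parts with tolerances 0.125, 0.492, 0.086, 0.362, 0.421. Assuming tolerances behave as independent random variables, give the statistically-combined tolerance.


RSS = sqrt(0.125^2 + 0.492^2 + 0.086^2 + 0.362^2 + 0.421^2)
= sqrt(0.57337)
= 0.7572

0.7572


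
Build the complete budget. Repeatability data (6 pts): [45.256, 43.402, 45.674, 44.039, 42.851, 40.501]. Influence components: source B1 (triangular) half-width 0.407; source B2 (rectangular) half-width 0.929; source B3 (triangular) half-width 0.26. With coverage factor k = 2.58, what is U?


mean = (45.256 + 43.402 + 45.674 + 44.039 + 42.851 + 40.501) / 6 = 43.6205
s = sqrt(sum((x - mean)^2)/(n-1)) = 1.8675127
u_A = s / sqrt(n) = 1.8675127 / sqrt(6) = 0.76240887
u_B1 = 0.407 / sqrt(6) = 0.16615705
u_B2 = 0.929 / sqrt(3) = 0.5363584
u_B3 = 0.26 / sqrt(6) = 0.10614456
uc = sqrt(0.76240887^2 + 0.16615705^2 + 0.5363584^2 + 0.10614456^2) = 0.95279717
U = k * uc = 2.58 * 0.95279717
U = 2.4582

2.4582
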